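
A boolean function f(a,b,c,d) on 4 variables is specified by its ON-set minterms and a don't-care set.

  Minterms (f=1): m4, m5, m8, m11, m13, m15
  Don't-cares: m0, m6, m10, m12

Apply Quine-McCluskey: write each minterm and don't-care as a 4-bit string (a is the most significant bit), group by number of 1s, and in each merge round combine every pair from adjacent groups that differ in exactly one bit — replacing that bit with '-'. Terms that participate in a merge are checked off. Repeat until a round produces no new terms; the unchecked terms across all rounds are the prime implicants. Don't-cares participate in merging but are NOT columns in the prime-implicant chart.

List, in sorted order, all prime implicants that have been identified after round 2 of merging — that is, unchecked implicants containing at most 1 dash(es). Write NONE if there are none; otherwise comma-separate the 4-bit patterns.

01-0, 1-11, 10-0, 101-, 11-1

size-2^0 implicants → 0000(✓)  0100(✓)  0101(✓)  0110(✓)  1000(✓)  1010(✓)  1011(✓)  1100(✓)  1101(✓)  1111(✓)
size-2^1 implicants → -000(✓)  -100(✓)  -101(✓)  0-00(✓)  01-0  010-(✓)  1-00(✓)  1-11  10-0  101-  11-1  110-(✓)
size-2^2 implicants → --00  -10-
Unchecked terms (primes): --00, -10-, 01-0, 1-11, 10-0, 101-, 11-1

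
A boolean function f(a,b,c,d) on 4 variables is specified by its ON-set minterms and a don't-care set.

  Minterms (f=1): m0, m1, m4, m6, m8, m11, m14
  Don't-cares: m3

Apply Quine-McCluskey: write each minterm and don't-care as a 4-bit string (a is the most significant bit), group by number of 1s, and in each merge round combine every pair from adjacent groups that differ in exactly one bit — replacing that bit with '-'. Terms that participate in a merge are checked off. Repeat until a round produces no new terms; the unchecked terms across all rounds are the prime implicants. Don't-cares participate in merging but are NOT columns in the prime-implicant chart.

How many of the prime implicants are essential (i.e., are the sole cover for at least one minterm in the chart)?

3

[col 0] 0000*, 0001*, 0011*, 0100*, 0110*, 1000*, 1011*, 1110*
[col 1] -000, -011, -110, 0-00, 00-1, 000-, 01-0
Prime implicants: -000, -011, -110, 0-00, 00-1, 000-, 01-0
PI chart (minterm → PIs covering it):
  0 | -000,0-00,000-
  1 | 00-1,000-
  4 | 0-00,01-0
  6 | -110,01-0
  8 | -000  (sole → essential)
  11 | -011  (sole → essential)
  14 | -110  (sole → essential)
Essential prime implicants: -000, -011, -110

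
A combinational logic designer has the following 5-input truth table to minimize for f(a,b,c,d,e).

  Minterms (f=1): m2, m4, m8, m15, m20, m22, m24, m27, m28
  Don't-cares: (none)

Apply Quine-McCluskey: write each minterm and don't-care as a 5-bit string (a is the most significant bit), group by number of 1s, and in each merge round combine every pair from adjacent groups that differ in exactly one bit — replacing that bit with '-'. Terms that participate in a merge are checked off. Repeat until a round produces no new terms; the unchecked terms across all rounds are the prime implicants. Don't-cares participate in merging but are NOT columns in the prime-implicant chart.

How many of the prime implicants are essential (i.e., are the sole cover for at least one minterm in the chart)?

6

[col 0] 00010, 00100*, 01000*, 01111, 10100*, 10110*, 11000*, 11011, 11100*
[col 1] -0100, -1000, 1-100, 101-0, 11-00
Prime implicants: -0100, -1000, 00010, 01111, 1-100, 101-0, 11-00, 11011
PI chart (minterm → PIs covering it):
  2 | 00010  (sole → essential)
  4 | -0100  (sole → essential)
  8 | -1000  (sole → essential)
  15 | 01111  (sole → essential)
  20 | -0100,1-100,101-0
  22 | 101-0  (sole → essential)
  24 | -1000,11-00
  27 | 11011  (sole → essential)
  28 | 1-100,11-00
Essential prime implicants: -0100, -1000, 00010, 01111, 101-0, 11011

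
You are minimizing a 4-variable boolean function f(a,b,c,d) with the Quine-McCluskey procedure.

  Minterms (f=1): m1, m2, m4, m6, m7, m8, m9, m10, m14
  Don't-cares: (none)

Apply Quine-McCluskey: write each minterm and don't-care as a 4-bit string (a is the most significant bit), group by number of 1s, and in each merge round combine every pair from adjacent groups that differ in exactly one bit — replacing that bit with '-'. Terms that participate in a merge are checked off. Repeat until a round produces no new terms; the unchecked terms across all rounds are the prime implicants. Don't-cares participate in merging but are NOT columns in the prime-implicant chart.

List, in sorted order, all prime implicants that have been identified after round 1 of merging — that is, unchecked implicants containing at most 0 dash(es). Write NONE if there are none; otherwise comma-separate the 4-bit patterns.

NONE

size-2^0 implicants → 0001(✓)  0010(✓)  0100(✓)  0110(✓)  0111(✓)  1000(✓)  1001(✓)  1010(✓)  1110(✓)
size-2^1 implicants → -001  -010(✓)  -110(✓)  0-10(✓)  01-0  011-  1-10(✓)  10-0  100-
size-2^2 implicants → --10
Unchecked terms (primes): --10, -001, 01-0, 011-, 10-0, 100-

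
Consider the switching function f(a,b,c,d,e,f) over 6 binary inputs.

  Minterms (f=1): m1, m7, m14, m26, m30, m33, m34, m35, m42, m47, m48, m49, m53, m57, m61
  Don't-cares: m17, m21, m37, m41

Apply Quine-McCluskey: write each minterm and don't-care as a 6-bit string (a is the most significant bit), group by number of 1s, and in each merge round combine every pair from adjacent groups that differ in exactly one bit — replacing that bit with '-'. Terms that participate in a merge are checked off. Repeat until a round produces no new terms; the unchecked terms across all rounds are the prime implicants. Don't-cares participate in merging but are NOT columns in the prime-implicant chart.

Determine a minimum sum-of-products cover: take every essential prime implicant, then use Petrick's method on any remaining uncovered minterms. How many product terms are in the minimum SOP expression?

9

Round 0: 000001✓ 000111 001110✓ 010001✓ 010101✓ 011010✓ 011110✓ 100001✓ 100010✓ 100011✓ 100101✓ 101001✓ 101010✓ 101111 110000✓ 110001✓ 110101✓ 111001✓ 111101✓
Round 1: -00001✓ -10001✓ -10101✓ 0-0001✓ 0-1110 010-01✓ 011-10 1-0001✓ 1-0101✓ 1-1001✓ 10-001✓ 10-010 100-01✓ 1000-1 10001- 11-001✓ 11-101✓ 110-01✓ 11000- 111-01✓
Round 2: --0001 -10-01 1--001 1-0-01 11--01
PIs = {--0001, -10-01, 0-1110, 000111, 011-10, 1--001, 1-0-01, 10-010, 1000-1, 10001-, 101111, 11--01, 11000-}
Coverage chart:
  m1: --0001 ←essential
  m7: 000111 ←essential
  m14: 0-1110 ←essential
  m26: 011-10 ←essential
  m30: 0-1110,011-10
  m33: --0001,1--001,1-0-01,1000-1
  m34: 10-010,10001-
  m35: 1000-1,10001-
  m42: 10-010 ←essential
  m47: 101111 ←essential
  m48: 11000- ←essential
  m49: --0001,-10-01,1--001,1-0-01,11--01,11000-
  m53: -10-01,1-0-01,11--01
  m57: 1--001,11--01
  m61: 11--01 ←essential
Essential: --0001, 0-1110, 000111, 011-10, 10-010, 101111, 11--01, 11000-
Petrick residual → 1000-1
Min cover (9 terms): c'd'e'f + a'cdef' + a'b'c'def + a'bcef' + ab'd'ef' + ab'c'd'f + ab'cdef + abe'f + abc'd'e'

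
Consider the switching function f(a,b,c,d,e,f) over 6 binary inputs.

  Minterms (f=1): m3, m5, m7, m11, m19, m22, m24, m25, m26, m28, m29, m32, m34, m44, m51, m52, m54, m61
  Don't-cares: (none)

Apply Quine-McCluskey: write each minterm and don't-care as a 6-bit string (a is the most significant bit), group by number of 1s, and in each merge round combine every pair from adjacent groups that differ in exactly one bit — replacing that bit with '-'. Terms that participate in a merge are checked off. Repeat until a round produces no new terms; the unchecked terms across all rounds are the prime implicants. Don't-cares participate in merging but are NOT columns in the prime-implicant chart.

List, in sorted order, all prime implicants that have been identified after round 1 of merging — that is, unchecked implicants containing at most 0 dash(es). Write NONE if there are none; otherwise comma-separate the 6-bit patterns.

[col 0] 000011*, 000101*, 000111*, 001011*, 010011*, 010110*, 011000*, 011001*, 011010*, 011100*, 011101*, 100000*, 100010*, 101100, 110011*, 110100*, 110110*, 111101*
[col 1] -10011, -10110, -11101, 0-0011, 00-011, 000-11, 0001-1, 011-00*, 011-01*, 0110-0, 01100-*, 01110-*, 1000-0, 1101-0
[col 2] 011-0-
Prime implicants: -10011, -10110, -11101, 0-0011, 00-011, 000-11, 0001-1, 011-0-, 0110-0, 1000-0, 101100, 1101-0

101100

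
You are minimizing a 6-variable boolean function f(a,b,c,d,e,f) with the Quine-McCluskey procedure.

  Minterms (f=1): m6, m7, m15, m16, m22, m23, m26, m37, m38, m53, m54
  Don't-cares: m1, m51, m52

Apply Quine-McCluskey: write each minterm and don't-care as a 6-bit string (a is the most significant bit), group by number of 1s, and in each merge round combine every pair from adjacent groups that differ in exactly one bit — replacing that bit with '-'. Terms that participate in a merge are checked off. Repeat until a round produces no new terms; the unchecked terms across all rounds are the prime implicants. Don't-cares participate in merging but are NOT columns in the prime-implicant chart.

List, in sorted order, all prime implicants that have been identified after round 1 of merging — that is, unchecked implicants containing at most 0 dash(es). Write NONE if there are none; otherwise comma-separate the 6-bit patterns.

000001, 010000, 011010, 110011

[col 0] 000001, 000110*, 000111*, 001111*, 010000, 010110*, 010111*, 011010, 100101*, 100110*, 110011, 110100*, 110101*, 110110*
[col 1] -00110*, -10110*, 0-0110*, 0-0111*, 00-111, 00011-*, 01011-*, 1-0101, 1-0110*, 1101-0, 11010-
[col 2] --0110, 0-011-
Prime implicants: --0110, 0-011-, 00-111, 000001, 010000, 011010, 1-0101, 110011, 1101-0, 11010-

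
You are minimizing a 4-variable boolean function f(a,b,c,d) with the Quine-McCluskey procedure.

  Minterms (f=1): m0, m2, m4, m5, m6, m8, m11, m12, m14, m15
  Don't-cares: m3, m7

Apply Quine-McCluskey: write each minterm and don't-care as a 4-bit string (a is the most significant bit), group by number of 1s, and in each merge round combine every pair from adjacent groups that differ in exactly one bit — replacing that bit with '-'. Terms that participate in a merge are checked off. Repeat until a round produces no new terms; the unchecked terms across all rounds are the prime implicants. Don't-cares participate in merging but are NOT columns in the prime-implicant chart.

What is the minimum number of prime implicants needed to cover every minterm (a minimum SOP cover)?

Round 0: 0000✓ 0010✓ 0011✓ 0100✓ 0101✓ 0110✓ 0111✓ 1000✓ 1011✓ 1100✓ 1110✓ 1111✓
Round 1: -000✓ -011✓ -100✓ -110✓ -111✓ 0-00✓ 0-10✓ 0-11✓ 00-0✓ 001-✓ 01-0✓ 01-1✓ 010-✓ 011-✓ 1-00✓ 1-11✓ 11-0✓ 111-✓
Round 2: --00 --11 -1-0 -11- 0--0 0-1- 01--
PIs = {--00, --11, -1-0, -11-, 0--0, 0-1-, 01--}
Coverage chart:
  m0: --00,0--0
  m2: 0--0,0-1-
  m4: --00,-1-0,0--0,01--
  m5: 01-- ←essential
  m6: -1-0,-11-,0--0,0-1-,01--
  m8: --00 ←essential
  m11: --11 ←essential
  m12: --00,-1-0
  m14: -1-0,-11-
  m15: --11,-11-
Essential: --00, --11, 01--
Petrick residual → -1-0, 0--0
Min cover (5 terms): c'd' + cd + bd' + a'd' + a'b

5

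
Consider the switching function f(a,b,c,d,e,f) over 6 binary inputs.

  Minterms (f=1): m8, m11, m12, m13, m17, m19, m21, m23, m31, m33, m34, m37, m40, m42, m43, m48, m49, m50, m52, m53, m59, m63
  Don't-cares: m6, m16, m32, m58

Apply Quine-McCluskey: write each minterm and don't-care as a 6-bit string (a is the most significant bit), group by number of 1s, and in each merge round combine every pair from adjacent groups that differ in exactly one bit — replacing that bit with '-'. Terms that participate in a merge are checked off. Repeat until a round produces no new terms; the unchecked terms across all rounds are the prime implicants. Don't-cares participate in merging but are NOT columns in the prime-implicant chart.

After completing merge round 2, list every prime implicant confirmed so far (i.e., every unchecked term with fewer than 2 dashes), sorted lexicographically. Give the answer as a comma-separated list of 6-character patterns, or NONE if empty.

-01000, -01011, -11111, 000110, 001-00, 00110-, 01-111, 111-11

[col 0] 000110, 001000*, 001011*, 001100*, 001101*, 010000*, 010001*, 010011*, 010101*, 010111*, 011111*, 100000*, 100001*, 100010*, 100101*, 101000*, 101010*, 101011*, 110000*, 110001*, 110010*, 110100*, 110101*, 111010*, 111011*, 111111*
[col 1] -01000, -01011, -10000*, -10001*, -10101*, -11111, 001-00, 00110-, 01-111, 010-01*, 010-11*, 0100-1*, 01000-*, 0101-1*, 1-0000*, 1-0001*, 1-0010*, 1-0101*, 1-1010*, 1-1011*, 10-000*, 10-010*, 100-01*, 1000-0*, 10000-*, 1010-0*, 10101-*, 11-010*, 110-00*, 110-01*, 1100-0*, 11000-*, 11010-*, 111-11, 11101-*
[col 2] -10-01, -1000-, 010--1, 1--010, 1-0-01, 1-00-0, 1-000-, 1-101-, 10-0-0, 110-0-
Prime implicants: -01000, -01011, -10-01, -1000-, -11111, 000110, 001-00, 00110-, 01-111, 010--1, 1--010, 1-0-01, 1-00-0, 1-000-, 1-101-, 10-0-0, 110-0-, 111-11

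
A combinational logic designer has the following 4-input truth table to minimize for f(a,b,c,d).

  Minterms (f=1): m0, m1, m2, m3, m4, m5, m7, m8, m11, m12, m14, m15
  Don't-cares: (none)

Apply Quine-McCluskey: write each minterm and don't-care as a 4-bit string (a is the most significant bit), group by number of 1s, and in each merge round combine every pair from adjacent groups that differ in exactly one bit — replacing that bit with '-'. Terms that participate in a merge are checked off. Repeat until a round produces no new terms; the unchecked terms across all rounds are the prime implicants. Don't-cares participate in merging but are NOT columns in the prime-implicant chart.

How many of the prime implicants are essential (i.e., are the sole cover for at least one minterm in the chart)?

Round 0: 0000✓ 0001✓ 0010✓ 0011✓ 0100✓ 0101✓ 0111✓ 1000✓ 1011✓ 1100✓ 1110✓ 1111✓
Round 1: -000✓ -011✓ -100✓ -111✓ 0-00✓ 0-01✓ 0-11✓ 00-0✓ 00-1✓ 000-✓ 001-✓ 01-1✓ 010-✓ 1-00✓ 1-11✓ 11-0 111-
Round 2: --00 --11 0--1 0-0- 00--
PIs = {--00, --11, 0--1, 0-0-, 00--, 11-0, 111-}
Coverage chart:
  m0: --00,0-0-,00--
  m1: 0--1,0-0-,00--
  m2: 00-- ←essential
  m3: --11,0--1,00--
  m4: --00,0-0-
  m5: 0--1,0-0-
  m7: --11,0--1
  m8: --00 ←essential
  m11: --11 ←essential
  m12: --00,11-0
  m14: 11-0,111-
  m15: --11,111-
Essential: --00, --11, 00--

3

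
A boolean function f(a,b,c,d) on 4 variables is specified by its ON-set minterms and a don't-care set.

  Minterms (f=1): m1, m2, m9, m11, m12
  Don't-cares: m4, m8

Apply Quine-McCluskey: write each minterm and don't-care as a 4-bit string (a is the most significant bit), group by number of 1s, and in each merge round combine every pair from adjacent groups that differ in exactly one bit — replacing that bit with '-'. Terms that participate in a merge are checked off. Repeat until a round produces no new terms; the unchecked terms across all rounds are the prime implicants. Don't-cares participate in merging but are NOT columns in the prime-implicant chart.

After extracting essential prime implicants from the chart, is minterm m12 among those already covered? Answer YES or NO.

Round 0: 0001✓ 0010 0100✓ 1000✓ 1001✓ 1011✓ 1100✓
Round 1: -001 -100 1-00 10-1 100-
PIs = {-001, -100, 0010, 1-00, 10-1, 100-}
Coverage chart:
  m1: -001 ←essential
  m2: 0010 ←essential
  m9: -001,10-1,100-
  m11: 10-1 ←essential
  m12: -100,1-00
Essential: -001, 0010, 10-1

NO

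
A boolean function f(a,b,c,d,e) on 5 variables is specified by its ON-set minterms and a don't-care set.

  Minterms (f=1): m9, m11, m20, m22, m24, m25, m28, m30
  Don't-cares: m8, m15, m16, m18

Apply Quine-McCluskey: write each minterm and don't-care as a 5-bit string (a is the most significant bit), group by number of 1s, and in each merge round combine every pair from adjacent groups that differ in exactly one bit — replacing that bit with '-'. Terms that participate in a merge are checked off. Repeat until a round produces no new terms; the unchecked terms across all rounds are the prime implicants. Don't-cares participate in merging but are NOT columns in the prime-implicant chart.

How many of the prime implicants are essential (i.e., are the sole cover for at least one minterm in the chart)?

size-2^0 implicants → 01000(✓)  01001(✓)  01011(✓)  01111(✓)  10000(✓)  10010(✓)  10100(✓)  10110(✓)  11000(✓)  11001(✓)  11100(✓)  11110(✓)
size-2^1 implicants → -1000(✓)  -1001(✓)  01-11  010-1  0100-(✓)  1-000(✓)  1-100(✓)  1-110(✓)  10-00(✓)  10-10(✓)  100-0(✓)  101-0(✓)  11-00(✓)  1100-(✓)  111-0(✓)
size-2^2 implicants → -100-  1--00  1-1-0  10--0
Unchecked terms (primes): -100-, 01-11, 010-1, 1--00, 1-1-0, 10--0
Minterm coverage:
  m9 ⊆ -100-,010-1
  m11 ⊆ 01-11,010-1
  m20 ⊆ 1--00,1-1-0,10--0
  m22 ⊆ 1-1-0,10--0
  m24 ⊆ -100-,1--00
  m25 ⊆ -100- [E]
  m28 ⊆ 1--00,1-1-0
  m30 ⊆ 1-1-0 [E]
E = {-100-, 1-1-0}

2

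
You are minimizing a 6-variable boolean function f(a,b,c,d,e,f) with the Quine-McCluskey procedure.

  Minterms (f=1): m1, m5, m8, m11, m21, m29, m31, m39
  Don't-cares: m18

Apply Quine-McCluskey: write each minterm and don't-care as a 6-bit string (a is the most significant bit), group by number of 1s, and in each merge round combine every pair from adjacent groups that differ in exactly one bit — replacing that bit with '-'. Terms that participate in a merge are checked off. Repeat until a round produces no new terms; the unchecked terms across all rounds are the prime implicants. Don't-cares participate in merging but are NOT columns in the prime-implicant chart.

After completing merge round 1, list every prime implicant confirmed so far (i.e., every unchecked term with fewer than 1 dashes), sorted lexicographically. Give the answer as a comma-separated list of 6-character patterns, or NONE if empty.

001000, 001011, 010010, 100111

[col 0] 000001*, 000101*, 001000, 001011, 010010, 010101*, 011101*, 011111*, 100111
[col 1] 0-0101, 000-01, 01-101, 0111-1
Prime implicants: 0-0101, 000-01, 001000, 001011, 01-101, 010010, 0111-1, 100111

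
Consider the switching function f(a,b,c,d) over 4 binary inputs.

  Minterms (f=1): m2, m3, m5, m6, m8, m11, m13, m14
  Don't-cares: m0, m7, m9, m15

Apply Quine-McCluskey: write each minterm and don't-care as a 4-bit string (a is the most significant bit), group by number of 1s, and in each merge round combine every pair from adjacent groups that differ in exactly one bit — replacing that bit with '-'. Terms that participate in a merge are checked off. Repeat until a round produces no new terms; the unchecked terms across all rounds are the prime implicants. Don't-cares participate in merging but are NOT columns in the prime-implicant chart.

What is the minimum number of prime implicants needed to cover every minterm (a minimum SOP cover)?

5

Round 0: 0000✓ 0010✓ 0011✓ 0101✓ 0110✓ 0111✓ 1000✓ 1001✓ 1011✓ 1101✓ 1110✓ 1111✓
Round 1: -000 -011✓ -101✓ -110✓ -111✓ 0-10✓ 0-11✓ 00-0 001-✓ 01-1✓ 011-✓ 1-01✓ 1-11✓ 10-1✓ 100- 11-1✓ 111-✓
Round 2: --11 -1-1 -11- 0-1- 1--1
PIs = {--11, -000, -1-1, -11-, 0-1-, 00-0, 1--1, 100-}
Coverage chart:
  m2: 0-1-,00-0
  m3: --11,0-1-
  m5: -1-1 ←essential
  m6: -11-,0-1-
  m8: -000,100-
  m11: --11,1--1
  m13: -1-1,1--1
  m14: -11- ←essential
Essential: -1-1, -11-
Petrick residual → --11, -000, 0-1-
Min cover (5 terms): cd + b'c'd' + bd + bc + a'c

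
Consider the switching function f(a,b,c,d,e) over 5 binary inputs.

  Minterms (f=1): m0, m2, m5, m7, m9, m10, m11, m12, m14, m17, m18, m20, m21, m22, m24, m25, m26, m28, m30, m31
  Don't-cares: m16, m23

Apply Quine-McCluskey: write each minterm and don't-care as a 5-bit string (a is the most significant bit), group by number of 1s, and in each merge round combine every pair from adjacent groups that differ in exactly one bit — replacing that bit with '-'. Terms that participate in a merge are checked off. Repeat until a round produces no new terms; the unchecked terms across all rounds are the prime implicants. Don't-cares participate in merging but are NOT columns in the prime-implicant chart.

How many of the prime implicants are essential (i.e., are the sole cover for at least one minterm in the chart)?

Round 0: 00000✓ 00010✓ 00101✓ 00111✓ 01001✓ 01010✓ 01011✓ 01100✓ 01110✓ 10000✓ 10001✓ 10010✓ 10100✓ 10101✓ 10110✓ 10111✓ 11000✓ 11001✓ 11010✓ 11100✓ 11110✓ 11111✓
Round 1: -0000✓ -0010✓ -0101✓ -0111✓ -1001 -1010✓ -1100✓ -1110✓ 0-010✓ 000-0✓ 001-1✓ 01-10✓ 010-1 0101- 011-0✓ 1-000✓ 1-001✓ 1-010✓ 1-100✓ 1-110✓ 1-111✓ 10-00✓ 10-01✓ 10-10✓ 100-0✓ 1000-✓ 101-0✓ 101-1✓ 1010-✓ 1011-✓ 11-00✓ 11-10✓ 110-0✓ 1100-✓ 111-0✓ 1111-✓
Round 2: --010 -00-0 -01-1 -1-10 -11-0 1--00✓ 1--10✓ 1-0-0✓ 1-00- 1-1-0✓ 1-11- 10--0✓ 10-0- 101-- 11--0✓
Round 3: 1---0
PIs = {--010, -00-0, -01-1, -1-10, -1001, -11-0, 010-1, 0101-, 1---0, 1-00-, 1-11-, 10-0-, 101--}
Coverage chart:
  m0: -00-0 ←essential
  m2: --010,-00-0
  m5: -01-1 ←essential
  m7: -01-1 ←essential
  m9: -1001,010-1
  m10: --010,-1-10,0101-
  m11: 010-1,0101-
  m12: -11-0 ←essential
  m14: -1-10,-11-0
  m17: 1-00-,10-0-
  m18: --010,-00-0,1---0
  m20: 1---0,10-0-,101--
  m21: -01-1,10-0-,101--
  m22: 1---0,1-11-,101--
  m24: 1---0,1-00-
  m25: -1001,1-00-
  m26: --010,-1-10,1---0
  m28: -11-0,1---0
  m30: -1-10,-11-0,1---0,1-11-
  m31: 1-11- ←essential
Essential: -00-0, -01-1, -11-0, 1-11-

4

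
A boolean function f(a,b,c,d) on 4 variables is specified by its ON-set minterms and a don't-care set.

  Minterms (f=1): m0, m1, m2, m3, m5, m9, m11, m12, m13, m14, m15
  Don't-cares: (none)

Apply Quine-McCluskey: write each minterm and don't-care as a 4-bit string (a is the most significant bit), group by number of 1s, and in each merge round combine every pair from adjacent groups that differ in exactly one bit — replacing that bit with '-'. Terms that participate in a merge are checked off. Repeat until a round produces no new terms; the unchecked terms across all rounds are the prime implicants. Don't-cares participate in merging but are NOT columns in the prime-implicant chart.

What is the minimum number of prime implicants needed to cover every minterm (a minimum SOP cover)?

4

Round 0: 0000✓ 0001✓ 0010✓ 0011✓ 0101✓ 1001✓ 1011✓ 1100✓ 1101✓ 1110✓ 1111✓
Round 1: -001✓ -011✓ -101✓ 0-01✓ 00-0✓ 00-1✓ 000-✓ 001-✓ 1-01✓ 1-11✓ 10-1✓ 11-0✓ 11-1✓ 110-✓ 111-✓
Round 2: --01 -0-1 00-- 1--1 11--
PIs = {--01, -0-1, 00--, 1--1, 11--}
Coverage chart:
  m0: 00-- ←essential
  m1: --01,-0-1,00--
  m2: 00-- ←essential
  m3: -0-1,00--
  m5: --01 ←essential
  m9: --01,-0-1,1--1
  m11: -0-1,1--1
  m12: 11-- ←essential
  m13: --01,1--1,11--
  m14: 11-- ←essential
  m15: 1--1,11--
Essential: --01, 00--, 11--
Petrick residual → -0-1
Min cover (4 terms): c'd + b'd + a'b' + ab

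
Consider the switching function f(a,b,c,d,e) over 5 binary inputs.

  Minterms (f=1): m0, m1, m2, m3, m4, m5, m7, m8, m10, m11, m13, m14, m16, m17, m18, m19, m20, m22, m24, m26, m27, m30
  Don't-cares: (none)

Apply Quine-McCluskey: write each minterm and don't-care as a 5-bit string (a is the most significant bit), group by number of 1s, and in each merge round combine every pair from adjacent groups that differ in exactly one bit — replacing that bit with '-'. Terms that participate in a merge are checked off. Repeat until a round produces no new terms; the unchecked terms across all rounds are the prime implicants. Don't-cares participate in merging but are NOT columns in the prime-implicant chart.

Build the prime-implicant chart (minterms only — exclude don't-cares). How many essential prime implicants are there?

6

[col 0] 00000*, 00001*, 00010*, 00011*, 00100*, 00101*, 00111*, 01000*, 01010*, 01011*, 01101*, 01110*, 10000*, 10001*, 10010*, 10011*, 10100*, 10110*, 11000*, 11010*, 11011*, 11110*
[col 1] -0000*, -0001*, -0010*, -0011*, -0100*, -1000*, -1010*, -1011*, -1110*, 0-000*, 0-010*, 0-011*, 0-101, 00-00*, 00-01*, 00-11*, 000-0*, 000-1*, 0000-*, 0001-*, 001-1*, 0010-*, 01-10*, 010-0*, 0101-*, 1-000*, 1-010*, 1-011*, 1-110*, 10-00*, 10-10*, 100-0*, 100-1*, 1000-*, 1001-*, 101-0*, 11-10*, 110-0*, 1101-*
[col 2] --000*, --010*, --011*, -0-00, -00-0*, -00-1*, -000-*, -001-*, -1-10, -10-0*, -101-*, 0-0-0*, 0-01-*, 00--1, 00-0-, 000--*, 1--10, 1-0-0*, 1-01-*, 10--0, 100--*
[col 3] --0-0, --01-, -00--
Prime implicants: --0-0, --01-, -0-00, -00--, -1-10, 0-101, 00--1, 00-0-, 1--10, 10--0
PI chart (minterm → PIs covering it):
  0 | --0-0,-0-00,-00--,00-0-
  1 | -00--,00--1,00-0-
  2 | --0-0,--01-,-00--
  3 | --01-,-00--,00--1
  4 | -0-00,00-0-
  5 | 0-101,00--1,00-0-
  7 | 00--1  (sole → essential)
  8 | --0-0  (sole → essential)
  10 | --0-0,--01-,-1-10
  11 | --01-  (sole → essential)
  13 | 0-101  (sole → essential)
  14 | -1-10  (sole → essential)
  16 | --0-0,-0-00,-00--,10--0
  17 | -00--  (sole → essential)
  18 | --0-0,--01-,-00--,1--10,10--0
  19 | --01-,-00--
  20 | -0-00,10--0
  22 | 1--10,10--0
  24 | --0-0  (sole → essential)
  26 | --0-0,--01-,-1-10,1--10
  27 | --01-  (sole → essential)
  30 | -1-10,1--10
Essential prime implicants: --0-0, --01-, -00--, -1-10, 0-101, 00--1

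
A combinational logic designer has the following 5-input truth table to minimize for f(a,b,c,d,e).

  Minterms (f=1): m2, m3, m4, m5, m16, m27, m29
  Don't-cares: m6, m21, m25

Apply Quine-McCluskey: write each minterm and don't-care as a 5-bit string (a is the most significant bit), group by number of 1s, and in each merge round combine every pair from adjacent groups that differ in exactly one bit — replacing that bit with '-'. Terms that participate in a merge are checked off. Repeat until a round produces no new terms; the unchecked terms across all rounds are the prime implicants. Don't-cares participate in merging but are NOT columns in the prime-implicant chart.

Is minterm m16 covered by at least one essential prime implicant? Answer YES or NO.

YES

Round 0: 00010✓ 00011✓ 00100✓ 00101✓ 00110✓ 10000 10101✓ 11001✓ 11011✓ 11101✓
Round 1: -0101 00-10 0001- 001-0 0010- 1-101 11-01 110-1
PIs = {-0101, 00-10, 0001-, 001-0, 0010-, 1-101, 10000, 11-01, 110-1}
Coverage chart:
  m2: 00-10,0001-
  m3: 0001- ←essential
  m4: 001-0,0010-
  m5: -0101,0010-
  m16: 10000 ←essential
  m27: 110-1 ←essential
  m29: 1-101,11-01
Essential: 0001-, 10000, 110-1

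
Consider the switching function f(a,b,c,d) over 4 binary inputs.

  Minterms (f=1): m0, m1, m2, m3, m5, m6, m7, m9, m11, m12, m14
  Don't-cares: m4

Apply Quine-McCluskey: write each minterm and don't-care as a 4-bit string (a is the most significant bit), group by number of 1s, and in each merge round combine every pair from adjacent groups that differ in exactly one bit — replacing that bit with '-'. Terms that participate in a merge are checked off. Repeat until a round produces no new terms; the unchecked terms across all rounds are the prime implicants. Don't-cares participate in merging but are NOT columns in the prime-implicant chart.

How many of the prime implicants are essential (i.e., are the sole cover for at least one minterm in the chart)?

size-2^0 implicants → 0000(✓)  0001(✓)  0010(✓)  0011(✓)  0100(✓)  0101(✓)  0110(✓)  0111(✓)  1001(✓)  1011(✓)  1100(✓)  1110(✓)
size-2^1 implicants → -001(✓)  -011(✓)  -100(✓)  -110(✓)  0-00(✓)  0-01(✓)  0-10(✓)  0-11(✓)  00-0(✓)  00-1(✓)  000-(✓)  001-(✓)  01-0(✓)  01-1(✓)  010-(✓)  011-(✓)  10-1(✓)  11-0(✓)
size-2^2 implicants → -0-1  -1-0  0--0(✓)  0--1(✓)  0-0-(✓)  0-1-(✓)  00--(✓)  01--(✓)
size-2^3 implicants → 0---
Unchecked terms (primes): -0-1, -1-0, 0---
Minterm coverage:
  m0 ⊆ 0--- [E]
  m1 ⊆ -0-1,0---
  m2 ⊆ 0--- [E]
  m3 ⊆ -0-1,0---
  m5 ⊆ 0--- [E]
  m6 ⊆ -1-0,0---
  m7 ⊆ 0--- [E]
  m9 ⊆ -0-1 [E]
  m11 ⊆ -0-1 [E]
  m12 ⊆ -1-0 [E]
  m14 ⊆ -1-0 [E]
E = {-0-1, -1-0, 0---}

3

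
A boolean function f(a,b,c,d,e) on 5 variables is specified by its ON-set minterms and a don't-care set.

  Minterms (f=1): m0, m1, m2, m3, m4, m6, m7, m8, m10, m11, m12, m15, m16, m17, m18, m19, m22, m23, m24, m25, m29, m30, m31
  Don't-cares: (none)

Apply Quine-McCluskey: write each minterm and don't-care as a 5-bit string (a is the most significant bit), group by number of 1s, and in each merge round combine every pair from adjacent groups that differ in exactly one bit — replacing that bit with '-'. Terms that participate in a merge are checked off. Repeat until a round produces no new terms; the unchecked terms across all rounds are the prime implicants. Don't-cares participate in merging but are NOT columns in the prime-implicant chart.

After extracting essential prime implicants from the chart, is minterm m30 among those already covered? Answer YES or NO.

Round 0: 00000✓ 00001✓ 00010✓ 00011✓ 00100✓ 00110✓ 00111✓ 01000✓ 01010✓ 01011✓ 01100✓ 01111✓ 10000✓ 10001✓ 10010✓ 10011✓ 10110✓ 10111✓ 11000✓ 11001✓ 11101✓ 11110✓ 11111✓
Round 1: -0000✓ -0001✓ -0010✓ -0011✓ -0110✓ -0111✓ -1000✓ -1111✓ 0-000✓ 0-010✓ 0-011✓ 0-100✓ 0-111✓ 00-00✓ 00-10✓ 00-11✓ 000-0✓ 000-1✓ 0000-✓ 0001-✓ 001-0✓ 0011-✓ 01-00✓ 01-11✓ 010-0✓ 0101-✓ 1-000✓ 1-001✓ 1-110✓ 1-111✓ 10-10✓ 10-11✓ 100-0✓ 100-1✓ 1000-✓ 1001-✓ 1011-✓ 11-01 1100-✓ 111-1 1111-✓
Round 2: --000 --111 -0-10✓ -0-11✓ -00-0✓ -00-1✓ -000-✓ -001-✓ -011-✓ 0--00 0--11 0-0-0 0-01- 00--0 00-1-✓ 000--✓ 1-00- 1-11- 10-1-✓ 100--✓
Round 3: -0-1- -00--
PIs = {--000, --111, -0-1-, -00--, 0--00, 0--11, 0-0-0, 0-01-, 00--0, 1-00-, 1-11-, 11-01, 111-1}
Coverage chart:
  m0: --000,-00--,0--00,0-0-0,00--0
  m1: -00-- ←essential
  m2: -0-1-,-00--,0-0-0,0-01-,00--0
  m3: -0-1-,-00--,0--11,0-01-
  m4: 0--00,00--0
  m6: -0-1-,00--0
  m7: --111,-0-1-,0--11
  m8: --000,0--00,0-0-0
  m10: 0-0-0,0-01-
  m11: 0--11,0-01-
  m12: 0--00 ←essential
  m15: --111,0--11
  m16: --000,-00--,1-00-
  m17: -00--,1-00-
  m18: -0-1-,-00--
  m19: -0-1-,-00--
  m22: -0-1-,1-11-
  m23: --111,-0-1-,1-11-
  m24: --000,1-00-
  m25: 1-00-,11-01
  m29: 11-01,111-1
  m30: 1-11- ←essential
  m31: --111,1-11-,111-1
Essential: -00--, 0--00, 1-11-

YES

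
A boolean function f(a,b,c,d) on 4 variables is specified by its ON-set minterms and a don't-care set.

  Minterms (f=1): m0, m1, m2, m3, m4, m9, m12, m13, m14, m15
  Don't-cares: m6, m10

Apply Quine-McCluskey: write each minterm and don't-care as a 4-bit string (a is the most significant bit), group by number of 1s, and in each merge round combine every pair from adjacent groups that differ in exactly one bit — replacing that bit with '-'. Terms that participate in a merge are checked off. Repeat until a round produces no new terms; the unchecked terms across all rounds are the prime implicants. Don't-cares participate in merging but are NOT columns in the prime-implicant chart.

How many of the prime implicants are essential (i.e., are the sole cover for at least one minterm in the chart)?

2

Round 0: 0000✓ 0001✓ 0010✓ 0011✓ 0100✓ 0110✓ 1001✓ 1010✓ 1100✓ 1101✓ 1110✓ 1111✓
Round 1: -001 -010✓ -100✓ -110✓ 0-00✓ 0-10✓ 00-0✓ 00-1✓ 000-✓ 001-✓ 01-0✓ 1-01 1-10✓ 11-0✓ 11-1✓ 110-✓ 111-✓
Round 2: --10 -1-0 0--0 00-- 11--
PIs = {--10, -001, -1-0, 0--0, 00--, 1-01, 11--}
Coverage chart:
  m0: 0--0,00--
  m1: -001,00--
  m2: --10,0--0,00--
  m3: 00-- ←essential
  m4: -1-0,0--0
  m9: -001,1-01
  m12: -1-0,11--
  m13: 1-01,11--
  m14: --10,-1-0,11--
  m15: 11-- ←essential
Essential: 00--, 11--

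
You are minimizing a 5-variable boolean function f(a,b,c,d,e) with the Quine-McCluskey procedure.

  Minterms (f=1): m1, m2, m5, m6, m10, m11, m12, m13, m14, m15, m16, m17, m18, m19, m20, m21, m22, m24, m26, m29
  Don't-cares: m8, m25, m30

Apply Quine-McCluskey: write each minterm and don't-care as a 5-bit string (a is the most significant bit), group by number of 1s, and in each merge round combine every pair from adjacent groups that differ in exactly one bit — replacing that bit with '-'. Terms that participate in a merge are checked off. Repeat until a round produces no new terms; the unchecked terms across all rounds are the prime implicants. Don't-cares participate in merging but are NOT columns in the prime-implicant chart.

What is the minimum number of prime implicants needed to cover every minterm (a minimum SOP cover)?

8

size-2^0 implicants → 00001(✓)  00010(✓)  00101(✓)  00110(✓)  01000(✓)  01010(✓)  01011(✓)  01100(✓)  01101(✓)  01110(✓)  01111(✓)  10000(✓)  10001(✓)  10010(✓)  10011(✓)  10100(✓)  10101(✓)  10110(✓)  11000(✓)  11001(✓)  11010(✓)  11101(✓)  11110(✓)
size-2^1 implicants → -0001(✓)  -0010(✓)  -0101(✓)  -0110(✓)  -1000(✓)  -1010(✓)  -1101(✓)  -1110(✓)  0-010(✓)  0-101(✓)  0-110(✓)  00-01(✓)  00-10(✓)  01-00(✓)  01-10(✓)  01-11(✓)  010-0(✓)  0101-(✓)  011-0(✓)  011-1(✓)  0110-(✓)  0111-(✓)  1-000(✓)  1-001(✓)  1-010(✓)  1-101(✓)  1-110(✓)  10-00(✓)  10-01(✓)  10-10(✓)  100-0(✓)  100-1(✓)  1000-(✓)  1001-(✓)  101-0(✓)  1010-(✓)  11-01(✓)  11-10(✓)  110-0(✓)  1100-(✓)
size-2^2 implicants → --010(✓)  --101  --110(✓)  -0-01  -0-10(✓)  -1-10(✓)  -10-0  0--10(✓)  01--0  01-1-  011--  1--01  1--10(✓)  1-0-0  1-00-  10--0  10-0-  100--
size-2^3 implicants → ---10
Unchecked terms (primes): ---10, --101, -0-01, -10-0, 01--0, 01-1-, 011--, 1--01, 1-0-0, 1-00-, 10--0, 10-0-, 100--
Minterm coverage:
  m1 ⊆ -0-01 [E]
  m2 ⊆ ---10 [E]
  m5 ⊆ --101,-0-01
  m6 ⊆ ---10 [E]
  m10 ⊆ ---10,-10-0,01--0,01-1-
  m11 ⊆ 01-1- [E]
  m12 ⊆ 01--0,011--
  m13 ⊆ --101,011--
  m14 ⊆ ---10,01--0,01-1-,011--
  m15 ⊆ 01-1-,011--
  m16 ⊆ 1-0-0,1-00-,10--0,10-0-,100--
  m17 ⊆ -0-01,1--01,1-00-,10-0-,100--
  m18 ⊆ ---10,1-0-0,10--0,100--
  m19 ⊆ 100-- [E]
  m20 ⊆ 10--0,10-0-
  m21 ⊆ --101,-0-01,1--01,10-0-
  m22 ⊆ ---10,10--0
  m24 ⊆ -10-0,1-0-0,1-00-
  m26 ⊆ ---10,-10-0,1-0-0
  m29 ⊆ --101,1--01
E = {---10, -0-01, 01-1-, 100--}
Petrick residual → --101, -10-0, 01--0, 10--0
Cover = de' + cd'e + b'd'e + bc'e' + a'be' + a'bd + ab'e' + ab'c'  |cover|=8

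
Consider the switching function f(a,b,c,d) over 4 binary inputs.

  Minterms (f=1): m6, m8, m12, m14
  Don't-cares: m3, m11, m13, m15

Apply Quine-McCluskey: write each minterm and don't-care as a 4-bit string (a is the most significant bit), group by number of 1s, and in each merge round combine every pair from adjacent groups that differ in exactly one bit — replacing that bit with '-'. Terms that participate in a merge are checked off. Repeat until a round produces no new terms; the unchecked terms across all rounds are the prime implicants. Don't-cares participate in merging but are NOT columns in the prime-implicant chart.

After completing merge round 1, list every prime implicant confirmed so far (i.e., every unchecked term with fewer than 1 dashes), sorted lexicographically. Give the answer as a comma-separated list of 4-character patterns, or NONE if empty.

NONE

Round 0: 0011✓ 0110✓ 1000✓ 1011✓ 1100✓ 1101✓ 1110✓ 1111✓
Round 1: -011 -110 1-00 1-11 11-0✓ 11-1✓ 110-✓ 111-✓
Round 2: 11--
PIs = {-011, -110, 1-00, 1-11, 11--}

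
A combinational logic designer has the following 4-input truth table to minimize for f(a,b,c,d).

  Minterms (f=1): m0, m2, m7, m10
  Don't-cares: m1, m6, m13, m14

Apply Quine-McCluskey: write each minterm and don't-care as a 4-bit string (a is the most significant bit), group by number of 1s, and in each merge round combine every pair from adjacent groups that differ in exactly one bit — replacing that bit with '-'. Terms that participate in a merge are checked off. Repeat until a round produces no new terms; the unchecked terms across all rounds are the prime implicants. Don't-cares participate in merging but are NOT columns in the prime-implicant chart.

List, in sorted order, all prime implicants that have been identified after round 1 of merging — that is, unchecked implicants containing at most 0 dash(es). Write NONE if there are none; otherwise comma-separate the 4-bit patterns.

1101

size-2^0 implicants → 0000(✓)  0001(✓)  0010(✓)  0110(✓)  0111(✓)  1010(✓)  1101  1110(✓)
size-2^1 implicants → -010(✓)  -110(✓)  0-10(✓)  00-0  000-  011-  1-10(✓)
size-2^2 implicants → --10
Unchecked terms (primes): --10, 00-0, 000-, 011-, 1101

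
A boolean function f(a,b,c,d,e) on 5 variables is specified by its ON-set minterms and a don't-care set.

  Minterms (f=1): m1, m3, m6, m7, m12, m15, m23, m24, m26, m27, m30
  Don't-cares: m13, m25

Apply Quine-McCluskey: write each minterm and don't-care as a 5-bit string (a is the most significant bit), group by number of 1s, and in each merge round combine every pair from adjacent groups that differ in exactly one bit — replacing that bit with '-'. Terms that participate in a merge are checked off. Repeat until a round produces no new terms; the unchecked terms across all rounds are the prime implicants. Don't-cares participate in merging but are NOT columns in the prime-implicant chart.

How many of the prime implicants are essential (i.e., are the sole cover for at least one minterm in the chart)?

6

size-2^0 implicants → 00001(✓)  00011(✓)  00110(✓)  00111(✓)  01100(✓)  01101(✓)  01111(✓)  10111(✓)  11000(✓)  11001(✓)  11010(✓)  11011(✓)  11110(✓)
size-2^1 implicants → -0111  0-111  00-11  000-1  0011-  011-1  0110-  11-10  110-0(✓)  110-1(✓)  1100-(✓)  1101-(✓)
size-2^2 implicants → 110--
Unchecked terms (primes): -0111, 0-111, 00-11, 000-1, 0011-, 011-1, 0110-, 11-10, 110--
Minterm coverage:
  m1 ⊆ 000-1 [E]
  m3 ⊆ 00-11,000-1
  m6 ⊆ 0011- [E]
  m7 ⊆ -0111,0-111,00-11,0011-
  m12 ⊆ 0110- [E]
  m15 ⊆ 0-111,011-1
  m23 ⊆ -0111 [E]
  m24 ⊆ 110-- [E]
  m26 ⊆ 11-10,110--
  m27 ⊆ 110-- [E]
  m30 ⊆ 11-10 [E]
E = {-0111, 000-1, 0011-, 0110-, 11-10, 110--}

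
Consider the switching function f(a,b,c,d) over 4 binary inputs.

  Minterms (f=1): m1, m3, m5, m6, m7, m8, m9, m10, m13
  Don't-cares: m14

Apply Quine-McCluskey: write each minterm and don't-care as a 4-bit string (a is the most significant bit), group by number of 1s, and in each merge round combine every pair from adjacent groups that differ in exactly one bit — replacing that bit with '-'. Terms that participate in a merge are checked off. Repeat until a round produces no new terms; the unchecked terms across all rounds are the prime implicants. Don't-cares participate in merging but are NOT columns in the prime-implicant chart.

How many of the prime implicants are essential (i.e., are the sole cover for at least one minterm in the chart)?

2

[col 0] 0001*, 0011*, 0101*, 0110*, 0111*, 1000*, 1001*, 1010*, 1101*, 1110*
[col 1] -001*, -101*, -110, 0-01*, 0-11*, 00-1*, 01-1*, 011-, 1-01*, 1-10, 10-0, 100-
[col 2] --01, 0--1
Prime implicants: --01, -110, 0--1, 011-, 1-10, 10-0, 100-
PI chart (minterm → PIs covering it):
  1 | --01,0--1
  3 | 0--1  (sole → essential)
  5 | --01,0--1
  6 | -110,011-
  7 | 0--1,011-
  8 | 10-0,100-
  9 | --01,100-
  10 | 1-10,10-0
  13 | --01  (sole → essential)
Essential prime implicants: --01, 0--1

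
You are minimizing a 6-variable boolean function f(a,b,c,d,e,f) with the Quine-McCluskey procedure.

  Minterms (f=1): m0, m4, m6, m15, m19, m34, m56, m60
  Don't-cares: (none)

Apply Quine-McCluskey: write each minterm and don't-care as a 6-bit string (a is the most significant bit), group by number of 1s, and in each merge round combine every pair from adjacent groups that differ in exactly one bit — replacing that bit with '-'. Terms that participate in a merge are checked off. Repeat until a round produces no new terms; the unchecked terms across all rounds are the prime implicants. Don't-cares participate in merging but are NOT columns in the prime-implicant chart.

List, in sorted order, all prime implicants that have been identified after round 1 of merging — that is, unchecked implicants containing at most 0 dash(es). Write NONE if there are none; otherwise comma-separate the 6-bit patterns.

Round 0: 000000✓ 000100✓ 000110✓ 001111 010011 100010 111000✓ 111100✓
Round 1: 000-00 0001-0 111-00
PIs = {000-00, 0001-0, 001111, 010011, 100010, 111-00}

001111, 010011, 100010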